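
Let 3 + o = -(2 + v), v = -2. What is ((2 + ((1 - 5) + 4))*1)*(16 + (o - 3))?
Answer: 20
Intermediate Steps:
o = -3 (o = -3 - (2 - 2) = -3 - 1*0 = -3 + 0 = -3)
((2 + ((1 - 5) + 4))*1)*(16 + (o - 3)) = ((2 + ((1 - 5) + 4))*1)*(16 + (-3 - 3)) = ((2 + (-4 + 4))*1)*(16 - 6) = ((2 + 0)*1)*10 = (2*1)*10 = 2*10 = 20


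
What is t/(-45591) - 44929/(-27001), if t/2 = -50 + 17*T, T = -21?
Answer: 159256681/94692507 ≈ 1.6818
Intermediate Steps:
t = -814 (t = 2*(-50 + 17*(-21)) = 2*(-50 - 357) = 2*(-407) = -814)
t/(-45591) - 44929/(-27001) = -814/(-45591) - 44929/(-27001) = -814*(-1/45591) - 44929*(-1/27001) = 814/45591 + 44929/27001 = 159256681/94692507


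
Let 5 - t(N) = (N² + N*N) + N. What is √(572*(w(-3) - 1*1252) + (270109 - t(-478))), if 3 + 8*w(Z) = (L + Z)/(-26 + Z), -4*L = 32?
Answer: 4*√539429/29 ≈ 101.30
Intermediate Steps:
t(N) = 5 - N - 2*N² (t(N) = 5 - ((N² + N*N) + N) = 5 - ((N² + N²) + N) = 5 - (2*N² + N) = 5 - (N + 2*N²) = 5 + (-N - 2*N²) = 5 - N - 2*N²)
L = -8 (L = -¼*32 = -8)
w(Z) = -3/8 + (-8 + Z)/(8*(-26 + Z)) (w(Z) = -3/8 + ((-8 + Z)/(-26 + Z))/8 = -3/8 + (-8 + Z)/(8*(-26 + Z)))
√(572*(w(-3) - 1*1252) + (270109 - t(-478))) = √(572*((35 - 1*(-3))/(4*(-26 - 3)) - 1*1252) + (270109 - (5 - 1*(-478) - 2*(-478)²))) = √(572*((¼)*(35 + 3)/(-29) - 1252) + (270109 - (5 + 478 - 2*228484))) = √(572*((¼)*(-1/29)*38 - 1252) + (270109 - (5 + 478 - 456968))) = √(572*(-19/58 - 1252) + (270109 - 1*(-456485))) = √(572*(-72635/58) + (270109 + 456485)) = √(-20773610/29 + 726594) = √(297616/29) = 4*√539429/29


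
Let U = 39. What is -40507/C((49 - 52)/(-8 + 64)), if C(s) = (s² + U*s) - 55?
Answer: 127029952/179023 ≈ 709.57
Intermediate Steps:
C(s) = -55 + s² + 39*s (C(s) = (s² + 39*s) - 55 = -55 + s² + 39*s)
-40507/C((49 - 52)/(-8 + 64)) = -40507/(-55 + ((49 - 52)/(-8 + 64))² + 39*((49 - 52)/(-8 + 64))) = -40507/(-55 + (-3/56)² + 39*(-3/56)) = -40507/(-55 + 9/3136 - 117/56) = -40507/(-179023/3136) = -40507*(-3136/179023) = 127029952/179023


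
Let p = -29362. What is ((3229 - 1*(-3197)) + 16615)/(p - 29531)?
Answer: -23041/58893 ≈ -0.39123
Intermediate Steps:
((3229 - 1*(-3197)) + 16615)/(p - 29531) = ((3229 - 1*(-3197)) + 16615)/(-29362 - 29531) = ((3229 + 3197) + 16615)/(-58893) = (6426 + 16615)*(-1/58893) = 23041*(-1/58893) = -23041/58893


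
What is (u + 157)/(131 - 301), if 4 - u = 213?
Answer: 26/85 ≈ 0.30588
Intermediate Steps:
u = -209 (u = 4 - 1*213 = 4 - 213 = -209)
(u + 157)/(131 - 301) = (-209 + 157)/(131 - 301) = -52/(-170) = -52*(-1/170) = 26/85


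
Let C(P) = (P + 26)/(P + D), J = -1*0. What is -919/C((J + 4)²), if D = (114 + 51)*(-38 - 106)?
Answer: 1558624/3 ≈ 5.1954e+5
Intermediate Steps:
J = 0
D = -23760 (D = 165*(-144) = -23760)
C(P) = (26 + P)/(-23760 + P) (C(P) = (P + 26)/(P - 23760) = (26 + P)/(-23760 + P))
-919/C((J + 4)²) = -919*(-23760 + (0 + 4)²)/(26 + (0 + 4)²) = -919*(-23760 + 4²)/(26 + 4²) = -919*(-23760 + 16)/(26 + 16) = -919/(42/(-23744)) = -919/((-1/23744*42)) = -919/(-3/1696) = -919*(-1696/3) = 1558624/3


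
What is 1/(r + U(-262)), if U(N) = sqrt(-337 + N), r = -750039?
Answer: -750039/562558502120 - I*sqrt(599)/562558502120 ≈ -1.3333e-6 - 4.3506e-11*I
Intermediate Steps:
1/(r + U(-262)) = 1/(-750039 + sqrt(-337 - 262)) = 1/(-750039 + sqrt(-599)) = 1/(-750039 + I*sqrt(599))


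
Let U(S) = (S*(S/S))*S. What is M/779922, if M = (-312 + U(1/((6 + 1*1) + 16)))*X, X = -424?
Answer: 34989964/206289369 ≈ 0.16962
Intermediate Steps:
U(S) = S² (U(S) = (S*1)*S = S*S = S²)
M = 69979928/529 (M = (-312 + (1/((6 + 1*1) + 16))²)*(-424) = (-312 + (1/((6 + 1) + 16))²)*(-424) = (-312 + (1/(7 + 16))²)*(-424) = (-312 + (1/23)²)*(-424) = (-312 + 1/529)*(-424) = -165047/529*(-424) = 69979928/529 ≈ 1.3229e+5)
M/779922 = (69979928/529)/779922 = (69979928/529)*(1/779922) = 34989964/206289369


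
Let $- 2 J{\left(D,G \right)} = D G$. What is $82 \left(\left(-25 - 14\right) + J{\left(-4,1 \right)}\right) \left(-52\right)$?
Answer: $157768$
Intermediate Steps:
$J{\left(D,G \right)} = - \frac{D G}{2}$
$82 \left(\left(-25 - 14\right) + J{\left(-4,1 \right)}\right) \left(-52\right) = 82 \left(\left(-25 - 14\right) - \left(-2\right) 1\right) \left(-52\right) = 82 \left(-39 + 2\right) \left(-52\right) = 82 \left(-37\right) \left(-52\right) = \left(-3034\right) \left(-52\right) = 157768$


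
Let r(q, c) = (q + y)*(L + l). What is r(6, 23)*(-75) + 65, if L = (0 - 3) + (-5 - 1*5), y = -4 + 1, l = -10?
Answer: 5240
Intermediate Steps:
y = -3
L = -13 (L = -3 + (-5 - 5) = -3 - 10 = -13)
r(q, c) = 69 - 23*q (r(q, c) = (q - 3)*(-13 - 10) = (-3 + q)*(-23) = 69 - 23*q)
r(6, 23)*(-75) + 65 = (69 - 23*6)*(-75) + 65 = (69 - 138)*(-75) + 65 = -69*(-75) + 65 = 5175 + 65 = 5240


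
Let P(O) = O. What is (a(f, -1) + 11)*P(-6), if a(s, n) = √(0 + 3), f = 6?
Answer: -66 - 6*√3 ≈ -76.392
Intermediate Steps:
a(s, n) = √3
(a(f, -1) + 11)*P(-6) = (√3 + 11)*(-6) = (11 + √3)*(-6) = -66 - 6*√3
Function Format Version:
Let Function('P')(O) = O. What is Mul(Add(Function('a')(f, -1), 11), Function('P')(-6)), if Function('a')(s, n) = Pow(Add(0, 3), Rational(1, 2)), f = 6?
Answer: Add(-66, Mul(-6, Pow(3, Rational(1, 2)))) ≈ -76.392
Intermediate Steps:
Function('a')(s, n) = Pow(3, Rational(1, 2))
Mul(Add(Function('a')(f, -1), 11), Function('P')(-6)) = Mul(Add(Pow(3, Rational(1, 2)), 11), -6) = Mul(Add(11, Pow(3, Rational(1, 2))), -6) = Add(-66, Mul(-6, Pow(3, Rational(1, 2))))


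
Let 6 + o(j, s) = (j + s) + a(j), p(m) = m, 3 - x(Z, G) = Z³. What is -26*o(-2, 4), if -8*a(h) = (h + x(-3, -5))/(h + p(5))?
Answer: 403/3 ≈ 134.33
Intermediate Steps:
x(Z, G) = 3 - Z³
a(h) = -(30 + h)/(8*(5 + h)) (a(h) = -(h + (3 - 1*(-3)³))/(8*(h + 5)) = -(h + (3 - 1*(-27)))/(8*(5 + h)) = -(h + (3 + 27))/(8*(5 + h)) = -(h + 30)/(8*(5 + h)) = -(30 + h)/(8*(5 + h)))
o(j, s) = -6 + j + s + (-30 - j)/(8*(5 + j)) (o(j, s) = -6 + ((j + s) + (-30 - j)/(8*(5 + j))) = -6 + (j + s + (-30 - j)/(8*(5 + j))) = -6 + j + s + (-30 - j)/(8*(5 + j)))
-26*o(-2, 4) = -13*(-30 - 1*(-2) + 8*(5 - 2)*(-6 - 2 + 4))/(4*(5 - 2)) = -13*(-30 + 2 + 8*3*(-4))/(4*3) = -13*(-30 + 2 - 96)/(4*3) = -13*(-124)/(4*3) = -26*(-31/6) = 403/3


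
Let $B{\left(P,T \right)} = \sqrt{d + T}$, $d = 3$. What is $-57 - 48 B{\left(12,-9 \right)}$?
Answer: $-57 - 48 i \sqrt{6} \approx -57.0 - 117.58 i$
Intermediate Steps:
$B{\left(P,T \right)} = \sqrt{3 + T}$
$-57 - 48 B{\left(12,-9 \right)} = -57 - 48 \sqrt{3 - 9} = -57 - 48 \sqrt{-6} = -57 - 48 i \sqrt{6}$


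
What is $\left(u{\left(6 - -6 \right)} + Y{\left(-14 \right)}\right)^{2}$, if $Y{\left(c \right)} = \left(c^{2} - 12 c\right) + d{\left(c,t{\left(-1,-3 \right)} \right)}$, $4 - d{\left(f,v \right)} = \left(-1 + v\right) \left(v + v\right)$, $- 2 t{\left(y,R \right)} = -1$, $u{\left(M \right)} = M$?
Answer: $\frac{579121}{4} \approx 1.4478 \cdot 10^{5}$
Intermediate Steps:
$t{\left(y,R \right)} = \frac{1}{2}$ ($t{\left(y,R \right)} = \left(- \frac{1}{2}\right) \left(-1\right) = \frac{1}{2}$)
$d{\left(f,v \right)} = 4 - 2 v \left(-1 + v\right)$ ($d{\left(f,v \right)} = 4 - \left(-1 + v\right) \left(v + v\right) = 4 - \left(-1 + v\right) 2 v = 4 - 2 v \left(-1 + v\right)$)
$Y{\left(c \right)} = \frac{9}{2} + c^{2} - 12 c$ ($Y{\left(c \right)} = \left(c^{2} - 12 c\right) + \left(4 - \frac{2}{4} + 2 \cdot \frac{1}{2}\right) = \left(c^{2} - 12 c\right) + \left(4 - \frac{1}{2} + 1\right) = \left(c^{2} - 12 c\right) + \frac{9}{2} = \frac{9}{2} + c^{2} - 12 c$)
$\left(u{\left(6 - -6 \right)} + Y{\left(-14 \right)}\right)^{2} = \left(\left(6 - -6\right) + \left(\frac{9}{2} + \left(-14\right)^{2} - -168\right)\right)^{2} = \left(\left(6 + 6\right) + \left(\frac{9}{2} + 196 + 168\right)\right)^{2} = \left(12 + \frac{737}{2}\right)^{2} = \left(\frac{761}{2}\right)^{2} = \frac{579121}{4}$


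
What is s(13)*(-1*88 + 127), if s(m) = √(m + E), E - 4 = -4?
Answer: 39*√13 ≈ 140.62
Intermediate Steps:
E = 0 (E = 4 - 4 = 0)
s(m) = √m (s(m) = √(m + 0) = √m)
s(13)*(-1*88 + 127) = √13*(-1*88 + 127) = √13*(-88 + 127) = √13*39 = 39*√13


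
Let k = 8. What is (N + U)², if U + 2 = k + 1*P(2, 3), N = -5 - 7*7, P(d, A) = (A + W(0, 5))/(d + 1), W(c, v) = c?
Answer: 2209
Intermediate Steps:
P(d, A) = A/(1 + d) (P(d, A) = (A + 0)/(d + 1) = A/(1 + d))
N = -54 (N = -5 - 49 = -54)
U = 7 (U = -2 + (8 + 1*(3/(1 + 2))) = -2 + (8 + 1*(3/3)) = -2 + (8 + 1*(3*(⅓))) = -2 + (8 + 1*1) = -2 + (8 + 1) = -2 + 9 = 7)
(N + U)² = (-54 + 7)² = (-47)² = 2209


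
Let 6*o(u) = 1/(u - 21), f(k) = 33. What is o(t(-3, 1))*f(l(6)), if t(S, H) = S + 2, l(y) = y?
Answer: -1/4 ≈ -0.25000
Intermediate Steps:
t(S, H) = 2 + S
o(u) = 1/(6*(-21 + u)) (o(u) = 1/(6*(u - 21)) = 1/(6*(-21 + u)))
o(t(-3, 1))*f(l(6)) = (1/(6*(-21 + (2 - 3))))*33 = (1/(6*(-21 - 1)))*33 = ((1/6)/(-22))*33 = ((1/6)*(-1/22))*33 = -1/132*33 = -1/4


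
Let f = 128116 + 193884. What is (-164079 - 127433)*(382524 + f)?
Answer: -205377200288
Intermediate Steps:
f = 322000
(-164079 - 127433)*(382524 + f) = (-164079 - 127433)*(382524 + 322000) = -291512*704524 = -205377200288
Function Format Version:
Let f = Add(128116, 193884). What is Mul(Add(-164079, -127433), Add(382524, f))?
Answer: -205377200288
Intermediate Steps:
f = 322000
Mul(Add(-164079, -127433), Add(382524, f)) = Mul(Add(-164079, -127433), Add(382524, 322000)) = Mul(-291512, 704524) = -205377200288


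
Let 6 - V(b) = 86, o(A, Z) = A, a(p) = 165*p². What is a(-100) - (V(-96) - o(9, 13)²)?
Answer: 1650161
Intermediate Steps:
V(b) = -80 (V(b) = 6 - 1*86 = 6 - 86 = -80)
a(-100) - (V(-96) - o(9, 13)²) = 165*(-100)² - (-80 - 1*9²) = 165*10000 - (-80 - 1*81) = 1650000 - (-80 - 81) = 1650000 - 1*(-161) = 1650000 + 161 = 1650161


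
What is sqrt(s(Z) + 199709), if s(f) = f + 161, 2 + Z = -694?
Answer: sqrt(199174) ≈ 446.29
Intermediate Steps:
Z = -696 (Z = -2 - 694 = -696)
s(f) = 161 + f
sqrt(s(Z) + 199709) = sqrt((161 - 696) + 199709) = sqrt(-535 + 199709) = sqrt(199174)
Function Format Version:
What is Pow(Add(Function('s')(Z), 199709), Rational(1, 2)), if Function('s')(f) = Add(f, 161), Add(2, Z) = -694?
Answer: Pow(199174, Rational(1, 2)) ≈ 446.29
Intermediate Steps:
Z = -696 (Z = Add(-2, -694) = -696)
Function('s')(f) = Add(161, f)
Pow(Add(Function('s')(Z), 199709), Rational(1, 2)) = Pow(Add(Add(161, -696), 199709), Rational(1, 2)) = Pow(Add(-535, 199709), Rational(1, 2)) = Pow(199174, Rational(1, 2))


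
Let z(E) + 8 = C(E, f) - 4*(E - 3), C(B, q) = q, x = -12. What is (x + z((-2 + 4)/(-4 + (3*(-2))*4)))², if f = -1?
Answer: 3721/49 ≈ 75.939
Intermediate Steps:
z(E) = 3 - 4*E (z(E) = -8 + (-1 - 4*(E - 3)) = -8 + (-1 - 4*(-3 + E)) = -8 + (-1 + (12 - 4*E)) = -8 + (11 - 4*E) = 3 - 4*E)
(x + z((-2 + 4)/(-4 + (3*(-2))*4)))² = (-12 + (3 - 4*(-2 + 4)/(-4 + (3*(-2))*4)))² = (-12 + (3 - 8/(-4 - 6*4)))² = (-12 + (3 - 8/(-4 - 24)))² = (-12 + (3 - 8/(-28)))² = (-12 + (3 - 8*(-1)/28))² = (-12 + (3 - 4*(-1/14)))² = (-12 + (3 + 2/7))² = (-12 + 23/7)² = (-61/7)² = 3721/49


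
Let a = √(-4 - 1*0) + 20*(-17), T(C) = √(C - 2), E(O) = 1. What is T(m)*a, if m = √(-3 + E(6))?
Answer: 2*√(-2 + I*√2)*(-170 + I) ≈ -164.17 - 506.18*I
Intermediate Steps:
m = I*√2 (m = √(-3 + 1) = √(-2) = I*√2 ≈ 1.4142*I)
T(C) = √(-2 + C)
a = -340 + 2*I (a = √(-4 + 0) - 340 = √(-4) - 340 = 2*I - 340 = -340 + 2*I ≈ -340.0 + 2.0*I)
T(m)*a = √(-2 + I*√2)*(-340 + 2*I)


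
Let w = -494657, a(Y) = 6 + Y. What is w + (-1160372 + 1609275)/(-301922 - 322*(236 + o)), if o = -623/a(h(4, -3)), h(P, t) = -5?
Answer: -87707092259/177308 ≈ -4.9466e+5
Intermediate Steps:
o = -623 (o = -623/(6 - 5) = -623/1 = -623*1 = -623)
w + (-1160372 + 1609275)/(-301922 - 322*(236 + o)) = -494657 + (-1160372 + 1609275)/(-301922 - 322*(236 - 623)) = -494657 + 448903/(-301922 - 322*(-387)) = -494657 + 448903/(-301922 + 124614) = -494657 + 448903/(-177308) = -494657 + 448903*(-1/177308) = -494657 - 448903/177308 = -87707092259/177308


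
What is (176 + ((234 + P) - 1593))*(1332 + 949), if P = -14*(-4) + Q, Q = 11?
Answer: -2545596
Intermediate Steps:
P = 67 (P = -14*(-4) + 11 = 56 + 11 = 67)
(176 + ((234 + P) - 1593))*(1332 + 949) = (176 + ((234 + 67) - 1593))*(1332 + 949) = (176 + (301 - 1593))*2281 = (176 - 1292)*2281 = -1116*2281 = -2545596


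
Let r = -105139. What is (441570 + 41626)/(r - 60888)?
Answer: -483196/166027 ≈ -2.9103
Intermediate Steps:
(441570 + 41626)/(r - 60888) = (441570 + 41626)/(-105139 - 60888) = 483196/(-166027) = 483196*(-1/166027) = -483196/166027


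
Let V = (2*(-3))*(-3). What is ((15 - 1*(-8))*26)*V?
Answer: 10764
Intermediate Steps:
V = 18 (V = -6*(-3) = 18)
((15 - 1*(-8))*26)*V = ((15 - 1*(-8))*26)*18 = ((15 + 8)*26)*18 = (23*26)*18 = 598*18 = 10764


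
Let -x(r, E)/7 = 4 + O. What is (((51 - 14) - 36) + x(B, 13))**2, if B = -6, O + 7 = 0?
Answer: 484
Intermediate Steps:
O = -7 (O = -7 + 0 = -7)
x(r, E) = 21 (x(r, E) = -7*(4 - 7) = -7*(-3) = 21)
(((51 - 14) - 36) + x(B, 13))**2 = (((51 - 14) - 36) + 21)**2 = ((37 - 36) + 21)**2 = (1 + 21)**2 = 22**2 = 484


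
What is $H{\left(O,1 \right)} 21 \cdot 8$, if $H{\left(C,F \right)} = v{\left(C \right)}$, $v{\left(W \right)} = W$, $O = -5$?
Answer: $-840$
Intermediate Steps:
$H{\left(C,F \right)} = C$
$H{\left(O,1 \right)} 21 \cdot 8 = \left(-5\right) 21 \cdot 8 = \left(-105\right) 8 = -840$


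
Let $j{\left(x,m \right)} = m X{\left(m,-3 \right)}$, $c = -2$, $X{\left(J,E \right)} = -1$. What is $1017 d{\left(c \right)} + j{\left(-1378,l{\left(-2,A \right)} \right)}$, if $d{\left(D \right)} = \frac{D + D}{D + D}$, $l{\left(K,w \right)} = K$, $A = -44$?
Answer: $1019$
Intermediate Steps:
$j{\left(x,m \right)} = - m$ ($j{\left(x,m \right)} = m \left(-1\right) = - m$)
$d{\left(D \right)} = 1$ ($d{\left(D \right)} = \frac{2 D}{2 D} = 2 D \frac{1}{2 D} = 1$)
$1017 d{\left(c \right)} + j{\left(-1378,l{\left(-2,A \right)} \right)} = 1017 \cdot 1 - -2 = 1017 + 2 = 1019$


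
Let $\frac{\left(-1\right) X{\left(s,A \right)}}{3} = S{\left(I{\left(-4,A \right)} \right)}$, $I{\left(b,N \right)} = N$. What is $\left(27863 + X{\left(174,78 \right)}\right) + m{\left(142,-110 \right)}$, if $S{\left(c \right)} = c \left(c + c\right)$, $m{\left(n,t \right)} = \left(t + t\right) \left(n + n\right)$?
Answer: $-71121$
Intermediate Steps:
$m{\left(n,t \right)} = 4 n t$ ($m{\left(n,t \right)} = 2 t 2 n = 4 n t$)
$S{\left(c \right)} = 2 c^{2}$ ($S{\left(c \right)} = c 2 c = 2 c^{2}$)
$X{\left(s,A \right)} = - 6 A^{2}$ ($X{\left(s,A \right)} = - 3 \cdot 2 A^{2} = - 6 A^{2}$)
$\left(27863 + X{\left(174,78 \right)}\right) + m{\left(142,-110 \right)} = \left(27863 - 6 \cdot 78^{2}\right) + 4 \cdot 142 \left(-110\right) = \left(27863 - 36504\right) - 62480 = -8641 - 62480 = -71121$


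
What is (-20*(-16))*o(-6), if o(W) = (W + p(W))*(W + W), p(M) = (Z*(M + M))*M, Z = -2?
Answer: 576000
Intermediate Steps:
p(M) = -4*M² (p(M) = (-2*(M + M))*M = (-4*M)*M = -4*M²)
o(W) = 2*W*(W - 4*W²) (o(W) = (W - 4*W²)*(W + W) = (W - 4*W²)*(2*W) = 2*W*(W - 4*W²))
(-20*(-16))*o(-6) = (-20*(-16))*((-6)²*(2 - 8*(-6))) = 320*(36*(2 + 48)) = 320*(36*50) = 320*1800 = 576000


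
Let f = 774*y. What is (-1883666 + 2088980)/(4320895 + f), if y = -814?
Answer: 205314/3690859 ≈ 0.055628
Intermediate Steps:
f = -630036 (f = 774*(-814) = -630036)
(-1883666 + 2088980)/(4320895 + f) = (-1883666 + 2088980)/(4320895 - 630036) = 205314/3690859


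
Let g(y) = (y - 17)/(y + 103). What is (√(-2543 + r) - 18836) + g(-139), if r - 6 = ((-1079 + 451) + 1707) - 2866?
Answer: -56495/3 + 2*I*√1081 ≈ -18832.0 + 65.757*I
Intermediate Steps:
r = -1781 (r = 6 + (((-1079 + 451) + 1707) - 2866) = 6 + ((-628 + 1707) - 2866) = 6 + (1079 - 2866) = 6 - 1787 = -1781)
g(y) = (-17 + y)/(103 + y)
(√(-2543 + r) - 18836) + g(-139) = (√(-2543 - 1781) - 18836) + (-17 - 139)/(103 - 139) = (√(-4324) - 18836) - 156/(-36) = (2*I*√1081 - 18836) - 1/36*(-156) = (-18836 + 2*I*√1081) + 13/3 = -56495/3 + 2*I*√1081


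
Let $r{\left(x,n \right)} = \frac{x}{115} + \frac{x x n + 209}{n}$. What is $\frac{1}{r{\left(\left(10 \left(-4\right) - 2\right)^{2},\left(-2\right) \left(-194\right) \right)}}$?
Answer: $\frac{44620}{138844583987} \approx 3.2137 \cdot 10^{-7}$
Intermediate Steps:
$r{\left(x,n \right)} = \frac{x}{115} + \frac{209 + n x^{2}}{n}$ ($r{\left(x,n \right)} = x \frac{1}{115} + \frac{x^{2} n + 209}{n} = \frac{x}{115} + \frac{n x^{2} + 209}{n} = \frac{x}{115} + \frac{209 + n x^{2}}{n}$)
$\frac{1}{r{\left(\left(10 \left(-4\right) - 2\right)^{2},\left(-2\right) \left(-194\right) \right)}} = \frac{1}{\left(\left(10 \left(-4\right) - 2\right)^{2}\right)^{2} + \frac{209}{\left(-2\right) \left(-194\right)} + \frac{\left(10 \left(-4\right) - 2\right)^{2}}{115}} = \frac{1}{\left(\left(-40 - 2\right)^{2}\right)^{2} + \frac{209}{388} + \frac{\left(-40 - 2\right)^{2}}{115}} = \frac{1}{\left(\left(-42\right)^{2}\right)^{2} + 209 \cdot \frac{1}{388} + \frac{\left(-42\right)^{2}}{115}} = \frac{1}{1764^{2} + \frac{209}{388} + \frac{1}{115} \cdot 1764} = \frac{1}{3111696 + \frac{209}{388} + \frac{1764}{115}} = \frac{1}{\frac{138844583987}{44620}} = \frac{44620}{138844583987}$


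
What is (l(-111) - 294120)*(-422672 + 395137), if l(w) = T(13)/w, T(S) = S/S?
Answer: 898943983735/111 ≈ 8.0986e+9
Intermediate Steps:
T(S) = 1
l(w) = 1/w
(l(-111) - 294120)*(-422672 + 395137) = (1/(-111) - 294120)*(-422672 + 395137) = (-1/111 - 294120)*(-27535) = -32647321/111*(-27535) = 898943983735/111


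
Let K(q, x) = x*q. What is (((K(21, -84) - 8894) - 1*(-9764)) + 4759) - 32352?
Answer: -28487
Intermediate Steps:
K(q, x) = q*x
(((K(21, -84) - 8894) - 1*(-9764)) + 4759) - 32352 = (((21*(-84) - 8894) - 1*(-9764)) + 4759) - 32352 = (((-1764 - 8894) + 9764) + 4759) - 32352 = ((-10658 + 9764) + 4759) - 32352 = (-894 + 4759) - 32352 = 3865 - 32352 = -28487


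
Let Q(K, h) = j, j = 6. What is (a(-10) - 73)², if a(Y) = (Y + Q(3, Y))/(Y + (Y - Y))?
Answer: 131769/25 ≈ 5270.8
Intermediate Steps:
Q(K, h) = 6
a(Y) = (6 + Y)/Y (a(Y) = (Y + 6)/(Y + (Y - Y)) = (6 + Y)/(Y + 0) = (6 + Y)/Y)
(a(-10) - 73)² = ((6 - 10)/(-10) - 73)² = (-⅒*(-4) - 73)² = (⅖ - 73)² = (-363/5)² = 131769/25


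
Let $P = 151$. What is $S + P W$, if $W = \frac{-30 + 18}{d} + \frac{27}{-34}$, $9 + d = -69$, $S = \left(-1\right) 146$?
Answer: $- \frac{107265}{442} \approx -242.68$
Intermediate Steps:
$S = -146$
$d = -78$ ($d = -9 - 69 = -78$)
$W = - \frac{283}{442}$ ($W = \frac{-30 + 18}{-78} + \frac{27}{-34} = \left(-12\right) \left(- \frac{1}{78}\right) + 27 \left(- \frac{1}{34}\right) = \frac{2}{13} - \frac{27}{34} = - \frac{283}{442} \approx -0.64027$)
$S + P W = -146 + 151 \left(- \frac{283}{442}\right) = -146 - \frac{42733}{442} = - \frac{107265}{442}$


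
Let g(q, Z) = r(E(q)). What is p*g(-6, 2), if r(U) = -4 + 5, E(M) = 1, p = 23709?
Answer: 23709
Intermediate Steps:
r(U) = 1
g(q, Z) = 1
p*g(-6, 2) = 23709*1 = 23709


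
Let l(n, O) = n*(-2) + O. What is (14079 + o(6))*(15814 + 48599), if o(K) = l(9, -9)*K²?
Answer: 844261191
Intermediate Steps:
l(n, O) = O - 2*n (l(n, O) = -2*n + O = O - 2*n)
o(K) = -27*K² (o(K) = (-9 - 2*9)*K² = (-9 - 18)*K² = -27*K²)
(14079 + o(6))*(15814 + 48599) = (14079 - 27*6²)*(15814 + 48599) = (14079 - 27*36)*64413 = (14079 - 972)*64413 = 13107*64413 = 844261191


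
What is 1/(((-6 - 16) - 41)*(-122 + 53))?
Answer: 1/4347 ≈ 0.00023004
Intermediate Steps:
1/(((-6 - 16) - 41)*(-122 + 53)) = 1/((-22 - 41)*(-69)) = 1/(-63*(-69)) = 1/4347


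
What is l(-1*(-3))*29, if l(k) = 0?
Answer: 0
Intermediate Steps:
l(-1*(-3))*29 = 0*29 = 0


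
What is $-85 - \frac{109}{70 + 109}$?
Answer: $- \frac{15324}{179} \approx -85.609$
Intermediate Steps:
$-85 - \frac{109}{70 + 109} = -85 - \frac{109}{179} = - \frac{15324}{179}$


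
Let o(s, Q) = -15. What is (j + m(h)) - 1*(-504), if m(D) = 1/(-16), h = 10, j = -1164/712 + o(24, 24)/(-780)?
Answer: 9298983/18512 ≈ 502.32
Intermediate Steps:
j = -7477/4628 (j = -1164/712 - 15/(-780) = -1164*1/712 - 15*(-1/780) = -291/178 + 1/52 = -7477/4628 ≈ -1.6156)
m(D) = -1/16
(j + m(h)) - 1*(-504) = (-7477/4628 - 1/16) - 1*(-504) = -31065/18512 + 504 = 9298983/18512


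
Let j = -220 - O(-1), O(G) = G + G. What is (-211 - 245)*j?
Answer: 99408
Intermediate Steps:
O(G) = 2*G
j = -218 (j = -220 - 2*(-1) = -220 - 1*(-2) = -220 + 2 = -218)
(-211 - 245)*j = (-211 - 245)*(-218) = -456*(-218) = 99408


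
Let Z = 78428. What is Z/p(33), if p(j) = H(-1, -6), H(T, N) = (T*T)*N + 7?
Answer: 78428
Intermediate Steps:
H(T, N) = 7 + N*T² (H(T, N) = T²*N + 7 = N*T² + 7 = 7 + N*T²)
p(j) = 1 (p(j) = 7 - 6*(-1)² = 7 - 6*1 = 7 - 6 = 1)
Z/p(33) = 78428/1 = 78428*1 = 78428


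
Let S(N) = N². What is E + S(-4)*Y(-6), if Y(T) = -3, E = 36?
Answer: -12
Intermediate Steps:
E + S(-4)*Y(-6) = 36 + (-4)²*(-3) = 36 + 16*(-3) = 36 - 48 = -12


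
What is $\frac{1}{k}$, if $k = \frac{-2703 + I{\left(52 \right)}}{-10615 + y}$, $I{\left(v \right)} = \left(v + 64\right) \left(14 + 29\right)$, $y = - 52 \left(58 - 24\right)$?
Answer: $- \frac{12383}{2285} \approx -5.4193$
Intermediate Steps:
$y = -1768$ ($y = - 52 \left(58 - 24\right) = \left(-52\right) 34 = -1768$)
$I{\left(v \right)} = 2752 + 43 v$ ($I{\left(v \right)} = \left(64 + v\right) 43 = 2752 + 43 v$)
$k = - \frac{2285}{12383}$ ($k = \frac{-2703 + \left(2752 + 43 \cdot 52\right)}{-10615 - 1768} = \frac{-2703 + \left(2752 + 2236\right)}{-12383} = \left(-2703 + 4988\right) \left(- \frac{1}{12383}\right) = 2285 \left(- \frac{1}{12383}\right) = - \frac{2285}{12383} \approx -0.18453$)
$\frac{1}{k} = \frac{1}{- \frac{2285}{12383}} = - \frac{12383}{2285}$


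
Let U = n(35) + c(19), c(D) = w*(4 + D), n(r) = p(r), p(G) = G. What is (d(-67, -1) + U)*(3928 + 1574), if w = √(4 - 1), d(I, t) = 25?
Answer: 330120 + 126546*√3 ≈ 5.4930e+5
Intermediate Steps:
n(r) = r
w = √3 ≈ 1.7320
c(D) = √3*(4 + D)
U = 35 + 23*√3 (U = 35 + √3*(4 + 19) = 35 + √3*23 = 35 + 23*√3 ≈ 74.837)
(d(-67, -1) + U)*(3928 + 1574) = (25 + (35 + 23*√3))*(3928 + 1574) = (60 + 23*√3)*5502 = 330120 + 126546*√3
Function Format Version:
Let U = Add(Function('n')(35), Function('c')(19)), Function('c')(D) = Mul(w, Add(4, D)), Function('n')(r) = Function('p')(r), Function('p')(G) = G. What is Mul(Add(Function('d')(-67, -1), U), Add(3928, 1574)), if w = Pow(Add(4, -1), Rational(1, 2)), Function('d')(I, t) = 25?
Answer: Add(330120, Mul(126546, Pow(3, Rational(1, 2)))) ≈ 5.4930e+5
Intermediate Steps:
Function('n')(r) = r
w = Pow(3, Rational(1, 2)) ≈ 1.7320
Function('c')(D) = Mul(Pow(3, Rational(1, 2)), Add(4, D))
U = Add(35, Mul(23, Pow(3, Rational(1, 2)))) (U = Add(35, Mul(Pow(3, Rational(1, 2)), Add(4, 19))) = Add(35, Mul(Pow(3, Rational(1, 2)), 23)) = Add(35, Mul(23, Pow(3, Rational(1, 2)))) ≈ 74.837)
Mul(Add(Function('d')(-67, -1), U), Add(3928, 1574)) = Mul(Add(25, Add(35, Mul(23, Pow(3, Rational(1, 2))))), Add(3928, 1574)) = Mul(Add(60, Mul(23, Pow(3, Rational(1, 2)))), 5502) = Add(330120, Mul(126546, Pow(3, Rational(1, 2))))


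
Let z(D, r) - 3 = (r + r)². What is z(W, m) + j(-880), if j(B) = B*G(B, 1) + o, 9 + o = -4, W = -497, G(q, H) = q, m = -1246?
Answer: 6984454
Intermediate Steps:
o = -13 (o = -9 - 4 = -13)
z(D, r) = 3 + 4*r² (z(D, r) = 3 + (r + r)² = 3 + (2*r)² = 3 + 4*r²)
j(B) = -13 + B² (j(B) = B*B - 13 = B² - 13 = -13 + B²)
z(W, m) + j(-880) = (3 + 4*(-1246)²) + (-13 + (-880)²) = (3 + 4*1552516) + (-13 + 774400) = (3 + 6210064) + 774387 = 6210067 + 774387 = 6984454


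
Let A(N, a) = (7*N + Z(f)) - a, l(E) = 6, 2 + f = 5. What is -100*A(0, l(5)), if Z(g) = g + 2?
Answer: 100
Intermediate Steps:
f = 3 (f = -2 + 5 = 3)
Z(g) = 2 + g
A(N, a) = 5 - a + 7*N (A(N, a) = (7*N + (2 + 3)) - a = (7*N + 5) - a = (5 + 7*N) - a = 5 - a + 7*N)
-100*A(0, l(5)) = -100*(5 - 1*6 + 7*0) = -100*(5 - 6 + 0) = -100*(-1) = 100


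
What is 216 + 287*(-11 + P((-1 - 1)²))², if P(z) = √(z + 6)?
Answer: 37813 - 6314*√10 ≈ 17846.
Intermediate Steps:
P(z) = √(6 + z)
216 + 287*(-11 + P((-1 - 1)²))² = 216 + 287*(-11 + √(6 + (-1 - 1)²))² = 216 + 287*(-11 + √(6 + (-2)²))² = 216 + 287*(-11 + √(6 + 4))² = 216 + 287*(-11 + √10)²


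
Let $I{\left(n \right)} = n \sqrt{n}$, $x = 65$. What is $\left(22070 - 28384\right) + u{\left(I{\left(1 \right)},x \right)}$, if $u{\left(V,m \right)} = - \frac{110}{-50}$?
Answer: $- \frac{31559}{5} \approx -6311.8$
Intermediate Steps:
$I{\left(n \right)} = n^{\frac{3}{2}}$
$u{\left(V,m \right)} = \frac{11}{5}$ ($u{\left(V,m \right)} = \left(-110\right) \left(- \frac{1}{50}\right) = \frac{11}{5}$)
$\left(22070 - 28384\right) + u{\left(I{\left(1 \right)},x \right)} = \left(22070 - 28384\right) + \frac{11}{5} = -6314 + \frac{11}{5} = - \frac{31559}{5}$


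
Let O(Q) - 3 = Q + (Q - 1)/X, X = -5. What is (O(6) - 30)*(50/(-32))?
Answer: 275/8 ≈ 34.375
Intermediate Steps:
O(Q) = 16/5 + 4*Q/5 (O(Q) = 3 + (Q + (Q - 1)/(-5)) = 3 + (Q + (-1 + Q)*(-1/5)) = 3 + (Q + (1/5 - Q/5)) = 3 + (1/5 + 4*Q/5) = 16/5 + 4*Q/5)
(O(6) - 30)*(50/(-32)) = ((16/5 + (4/5)*6) - 30)*(50/(-32)) = ((16/5 + 24/5) - 30)*(50*(-1/32)) = (8 - 30)*(-25/16) = -22*(-25/16) = 275/8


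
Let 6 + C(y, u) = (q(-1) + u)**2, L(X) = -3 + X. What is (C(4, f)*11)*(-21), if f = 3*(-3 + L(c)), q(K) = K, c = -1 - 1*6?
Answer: -368214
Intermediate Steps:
c = -7 (c = -1 - 6 = -7)
f = -39 (f = 3*(-3 + (-3 - 7)) = 3*(-3 - 10) = 3*(-13) = -39)
C(y, u) = -6 + (-1 + u)**2
(C(4, f)*11)*(-21) = ((-6 + (-1 - 39)**2)*11)*(-21) = ((-6 + (-40)**2)*11)*(-21) = ((-6 + 1600)*11)*(-21) = (1594*11)*(-21) = 17534*(-21) = -368214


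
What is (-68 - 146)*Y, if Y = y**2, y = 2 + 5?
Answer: -10486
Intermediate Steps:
y = 7
Y = 49 (Y = 7**2 = 49)
(-68 - 146)*Y = (-68 - 146)*49 = -214*49 = -10486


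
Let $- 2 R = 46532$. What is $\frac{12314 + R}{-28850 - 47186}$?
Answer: $\frac{2738}{19009} \approx 0.14404$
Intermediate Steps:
$R = -23266$ ($R = \left(- \frac{1}{2}\right) 46532 = -23266$)
$\frac{12314 + R}{-28850 - 47186} = \frac{12314 - 23266}{-28850 - 47186} = - \frac{10952}{-76036} = \left(-10952\right) \left(- \frac{1}{76036}\right) = \frac{2738}{19009}$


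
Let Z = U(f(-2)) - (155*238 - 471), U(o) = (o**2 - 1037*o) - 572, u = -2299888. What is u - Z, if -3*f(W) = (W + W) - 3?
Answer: -20344345/9 ≈ -2.2605e+6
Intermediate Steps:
f(W) = 1 - 2*W/3 (f(W) = -((W + W) - 3)/3 = -(2*W - 3)/3 = -(-3 + 2*W)/3 = 1 - 2*W/3)
U(o) = -572 + o**2 - 1037*o
Z = -354647/9 (Z = (-572 + (1 - 2/3*(-2))**2 - 1037*(1 - 2/3*(-2))) - (155*238 - 471) = (-572 + (1 + 4/3)**2 - 1037*(1 + 4/3)) - (36890 - 471) = (-572 + (7/3)**2 - 1037*7/3) - 1*36419 = (-572 + 49/9 - 7259/3) - 36419 = -26876/9 - 36419 = -354647/9 ≈ -39405.)
u - Z = -2299888 - 1*(-354647/9) = -2299888 + 354647/9 = -20344345/9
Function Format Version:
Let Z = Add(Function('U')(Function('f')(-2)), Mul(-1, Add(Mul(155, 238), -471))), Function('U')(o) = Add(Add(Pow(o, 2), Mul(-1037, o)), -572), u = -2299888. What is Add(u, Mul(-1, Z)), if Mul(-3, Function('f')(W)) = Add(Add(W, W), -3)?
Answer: Rational(-20344345, 9) ≈ -2.2605e+6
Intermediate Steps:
Function('f')(W) = Add(1, Mul(Rational(-2, 3), W)) (Function('f')(W) = Mul(Rational(-1, 3), Add(Add(W, W), -3)) = Mul(Rational(-1, 3), Add(Mul(2, W), -3)) = Mul(Rational(-1, 3), Add(-3, Mul(2, W))) = Add(1, Mul(Rational(-2, 3), W)))
Function('U')(o) = Add(-572, Pow(o, 2), Mul(-1037, o))
Z = Rational(-354647, 9) (Z = Add(Add(-572, Pow(Add(1, Mul(Rational(-2, 3), -2)), 2), Mul(-1037, Add(1, Mul(Rational(-2, 3), -2)))), Mul(-1, Add(Mul(155, 238), -471))) = Add(Add(-572, Pow(Add(1, Rational(4, 3)), 2), Mul(-1037, Add(1, Rational(4, 3)))), Mul(-1, Add(36890, -471))) = Add(Add(-572, Pow(Rational(7, 3), 2), Mul(-1037, Rational(7, 3))), Mul(-1, 36419)) = Add(Add(-572, Rational(49, 9), Rational(-7259, 3)), -36419) = Add(Rational(-26876, 9), -36419) = Rational(-354647, 9) ≈ -39405.)
Add(u, Mul(-1, Z)) = Add(-2299888, Mul(-1, Rational(-354647, 9))) = Add(-2299888, Rational(354647, 9)) = Rational(-20344345, 9)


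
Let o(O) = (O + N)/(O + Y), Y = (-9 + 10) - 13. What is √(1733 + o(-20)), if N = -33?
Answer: √111018/8 ≈ 41.649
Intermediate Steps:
Y = -12 (Y = 1 - 13 = -12)
o(O) = (-33 + O)/(-12 + O) (o(O) = (O - 33)/(O - 12) = (-33 + O)/(-12 + O))
√(1733 + o(-20)) = √(1733 + (-33 - 20)/(-12 - 20)) = √(1733 - 53/(-32)) = √(1733 - 1/32*(-53)) = √(1733 + 53/32) = √(55509/32) = √111018/8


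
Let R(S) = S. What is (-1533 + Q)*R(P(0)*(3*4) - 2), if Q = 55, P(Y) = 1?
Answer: -14780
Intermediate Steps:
(-1533 + Q)*R(P(0)*(3*4) - 2) = (-1533 + 55)*(1*(3*4) - 2) = -1478*(1*12 - 2) = -1478*(12 - 2) = -1478*10 = -14780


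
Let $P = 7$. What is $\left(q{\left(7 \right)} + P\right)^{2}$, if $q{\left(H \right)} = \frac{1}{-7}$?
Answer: $\frac{2304}{49} \approx 47.02$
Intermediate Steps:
$q{\left(H \right)} = - \frac{1}{7}$
$\left(q{\left(7 \right)} + P\right)^{2} = \left(- \frac{1}{7} + 7\right)^{2} = \left(\frac{48}{7}\right)^{2} = \frac{2304}{49}$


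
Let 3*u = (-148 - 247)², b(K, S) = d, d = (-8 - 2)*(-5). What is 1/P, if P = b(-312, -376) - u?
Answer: -3/155875 ≈ -1.9246e-5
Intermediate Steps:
d = 50 (d = -10*(-5) = 50)
b(K, S) = 50
u = 156025/3 (u = (-148 - 247)²/3 = (⅓)*(-395)² = (⅓)*156025 = 156025/3 ≈ 52008.)
P = -155875/3 (P = 50 - 1*156025/3 = 50 - 156025/3 = -155875/3 ≈ -51958.)
1/P = 1/(-155875/3) = -3/155875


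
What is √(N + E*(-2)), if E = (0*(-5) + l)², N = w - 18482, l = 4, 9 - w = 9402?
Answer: I*√27907 ≈ 167.05*I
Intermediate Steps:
w = -9393 (w = 9 - 1*9402 = 9 - 9402 = -9393)
N = -27875 (N = -9393 - 18482 = -27875)
E = 16 (E = (0*(-5) + 4)² = (0 + 4)² = 4² = 16)
√(N + E*(-2)) = √(-27875 + 16*(-2)) = √(-27875 - 32) = √(-27907) = I*√27907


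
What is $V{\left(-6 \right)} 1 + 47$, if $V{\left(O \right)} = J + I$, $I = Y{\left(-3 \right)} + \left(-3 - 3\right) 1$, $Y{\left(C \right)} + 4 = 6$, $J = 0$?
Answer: $43$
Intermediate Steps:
$Y{\left(C \right)} = 2$ ($Y{\left(C \right)} = -4 + 6 = 2$)
$I = -4$ ($I = 2 + \left(-3 - 3\right) 1 = 2 - 6 = -4$)
$V{\left(O \right)} = -4$ ($V{\left(O \right)} = 0 - 4 = -4$)
$V{\left(-6 \right)} 1 + 47 = \left(-4\right) 1 + 47 = -4 + 47 = 43$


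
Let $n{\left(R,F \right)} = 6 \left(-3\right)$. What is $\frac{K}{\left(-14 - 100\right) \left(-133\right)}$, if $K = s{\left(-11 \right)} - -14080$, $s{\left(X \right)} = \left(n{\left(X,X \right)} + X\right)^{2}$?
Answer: $\frac{14921}{15162} \approx 0.98411$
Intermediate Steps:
$n{\left(R,F \right)} = -18$
$s{\left(X \right)} = \left(-18 + X\right)^{2}$
$K = 14921$ ($K = \left(-18 - 11\right)^{2} - -14080 = \left(-29\right)^{2} + 14080 = 841 + 14080 = 14921$)
$\frac{K}{\left(-14 - 100\right) \left(-133\right)} = \frac{14921}{\left(-14 - 100\right) \left(-133\right)} = \frac{14921}{\left(-114\right) \left(-133\right)} = \frac{14921}{15162}$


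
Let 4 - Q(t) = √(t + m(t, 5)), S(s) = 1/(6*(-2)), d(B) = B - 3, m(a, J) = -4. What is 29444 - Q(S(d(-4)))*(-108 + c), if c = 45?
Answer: 29696 - 147*I*√3/2 ≈ 29696.0 - 127.31*I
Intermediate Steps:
d(B) = -3 + B
S(s) = -1/12 (S(s) = 1/(-12) = -1/12)
Q(t) = 4 - √(-4 + t) (Q(t) = 4 - √(t - 4) = 4 - √(-4 + t))
29444 - Q(S(d(-4)))*(-108 + c) = 29444 - (4 - √(-4 - 1/12))*(-108 + 45) = 29444 - (4 - √(-49/12))*(-63) = 29444 - (4 - 7*I*√3/6)*(-63) = 29444 - (-252 + 147*I*√3/2) = 29444 + (252 - 147*I*√3/2) = 29696 - 147*I*√3/2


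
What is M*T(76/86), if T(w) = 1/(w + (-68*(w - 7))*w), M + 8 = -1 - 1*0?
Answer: -16641/681226 ≈ -0.024428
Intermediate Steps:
M = -9 (M = -8 + (-1 - 1*0) = -8 + (-1 + 0) = -8 - 1 = -9)
T(w) = 1/(w + w*(476 - 68*w)) (T(w) = 1/(w + (-68*(-7 + w))*w) = 1/(w + (476 - 68*w)*w) = 1/(w + w*(476 - 68*w)))
M*T(76/86) = -(-9)/((76/86)*(-477 + 68*(76/86))) = -(-9)/((76*(1/86))*(-477 + 68*(76*(1/86)))) = -(-9)/(38/43*(-477 + 68*(38/43))) = -(-9)*43/(38*(-477 + 2584/43)) = -(-9)*43/(38*(-17927/43)) = -(-9)*43*(-43)/(38*17927) = -9*1849/681226 = -16641/681226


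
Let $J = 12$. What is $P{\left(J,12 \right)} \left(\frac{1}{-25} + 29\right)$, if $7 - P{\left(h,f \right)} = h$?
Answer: $- \frac{724}{5} \approx -144.8$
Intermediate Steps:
$P{\left(h,f \right)} = 7 - h$
$P{\left(J,12 \right)} \left(\frac{1}{-25} + 29\right) = \left(7 - 12\right) \left(\frac{1}{-25} + 29\right) = \left(7 - 12\right) \left(- \frac{1}{25} + 29\right) = \left(-5\right) \frac{724}{25} = - \frac{724}{5}$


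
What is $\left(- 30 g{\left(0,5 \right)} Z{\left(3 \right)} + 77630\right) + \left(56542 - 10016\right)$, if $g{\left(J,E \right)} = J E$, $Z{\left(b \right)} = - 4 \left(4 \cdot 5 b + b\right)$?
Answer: $124156$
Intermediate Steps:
$Z{\left(b \right)} = - 84 b$ ($Z{\left(b \right)} = - 4 \left(20 b + b\right) = - 4 \cdot 21 b = - 84 b$)
$g{\left(J,E \right)} = E J$
$\left(- 30 g{\left(0,5 \right)} Z{\left(3 \right)} + 77630\right) + \left(56542 - 10016\right) = \left(- 30 \cdot 5 \cdot 0 \left(\left(-84\right) 3\right) + 77630\right) + \left(56542 - 10016\right) = \left(\left(-30\right) 0 \left(-252\right) + 77630\right) + \left(56542 - 10016\right) = \left(0 \left(-252\right) + 77630\right) + 46526 = \left(0 + 77630\right) + 46526 = 77630 + 46526 = 124156$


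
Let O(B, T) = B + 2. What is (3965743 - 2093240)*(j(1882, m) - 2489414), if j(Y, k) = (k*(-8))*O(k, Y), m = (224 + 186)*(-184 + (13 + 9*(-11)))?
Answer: -183573899165629642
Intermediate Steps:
O(B, T) = 2 + B
m = -110700 (m = 410*(-184 + (13 - 99)) = 410*(-184 - 86) = 410*(-270) = -110700)
j(Y, k) = -8*k*(2 + k) (j(Y, k) = (k*(-8))*(2 + k) = (-8*k)*(2 + k) = -8*k*(2 + k))
(3965743 - 2093240)*(j(1882, m) - 2489414) = (3965743 - 2093240)*(-8*(-110700)*(2 - 110700) - 2489414) = 1872503*(-8*(-110700)*(-110698) - 2489414) = 1872503*(-98034148800 - 2489414) = 1872503*(-98036638214) = -183573899165629642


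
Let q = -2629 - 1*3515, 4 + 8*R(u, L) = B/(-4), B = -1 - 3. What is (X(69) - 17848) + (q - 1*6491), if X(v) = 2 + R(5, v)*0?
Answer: -30481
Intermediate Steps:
B = -4
R(u, L) = -3/8 (R(u, L) = -½ + (-4/(-4))/8 = -½ + (-4*(-¼))/8 = -½ + (⅛)*1 = -½ + ⅛ = -3/8)
q = -6144 (q = -2629 - 3515 = -6144)
X(v) = 2 (X(v) = 2 - 3/8*0 = 2 + 0 = 2)
(X(69) - 17848) + (q - 1*6491) = (2 - 17848) + (-6144 - 1*6491) = -17846 + (-6144 - 6491) = -17846 - 12635 = -30481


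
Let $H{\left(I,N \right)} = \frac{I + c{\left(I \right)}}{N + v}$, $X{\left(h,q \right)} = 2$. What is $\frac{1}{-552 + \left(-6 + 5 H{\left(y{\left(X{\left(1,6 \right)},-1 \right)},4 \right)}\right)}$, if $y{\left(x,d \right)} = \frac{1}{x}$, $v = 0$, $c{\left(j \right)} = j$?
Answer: $- \frac{4}{2227} \approx -0.0017961$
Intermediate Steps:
$H{\left(I,N \right)} = \frac{2 I}{N}$ ($H{\left(I,N \right)} = \frac{I + I}{N + 0} = \frac{2 I}{N}$)
$\frac{1}{-552 + \left(-6 + 5 H{\left(y{\left(X{\left(1,6 \right)},-1 \right)},4 \right)}\right)} = \frac{1}{-552 - \left(6 - 5 \frac{2}{2 \cdot 4}\right)} = \frac{1}{-552 - \left(6 - 5 \cdot 2 \cdot \frac{1}{2} \cdot \frac{1}{4}\right)} = \frac{1}{-552 + \left(-6 + 5 \cdot \frac{1}{4}\right)} = \frac{1}{-552 + \left(-6 + \frac{5}{4}\right)} = \frac{1}{-552 - \frac{19}{4}} = \frac{1}{- \frac{2227}{4}} = - \frac{4}{2227}$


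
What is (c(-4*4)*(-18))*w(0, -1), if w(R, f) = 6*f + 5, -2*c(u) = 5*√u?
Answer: -180*I ≈ -180.0*I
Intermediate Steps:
c(u) = -5*√u/2
w(R, f) = 5 + 6*f
(c(-4*4)*(-18))*w(0, -1) = (-5*4*I/2*(-18))*(5 + 6*(-1)) = (-10*I*(-18))*(5 - 6) = (-10*I*(-18))*(-1) = (180*I)*(-1) = -180*I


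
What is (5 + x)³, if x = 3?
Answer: 512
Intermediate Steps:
(5 + x)³ = (5 + 3)³ = 8³ = 512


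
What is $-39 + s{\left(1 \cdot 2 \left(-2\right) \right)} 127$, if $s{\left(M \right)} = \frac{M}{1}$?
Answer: $-547$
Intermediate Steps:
$s{\left(M \right)} = M$ ($s{\left(M \right)} = M 1 = M$)
$-39 + s{\left(1 \cdot 2 \left(-2\right) \right)} 127 = -39 + 1 \cdot 2 \left(-2\right) 127 = -39 + 2 \left(-2\right) 127 = -39 - 508 = -547$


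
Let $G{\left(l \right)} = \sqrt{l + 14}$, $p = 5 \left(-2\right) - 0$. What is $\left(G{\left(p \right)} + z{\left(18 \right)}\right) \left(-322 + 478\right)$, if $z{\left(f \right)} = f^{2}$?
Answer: $50856$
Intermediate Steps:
$p = -10$ ($p = -10 + 0 = -10$)
$G{\left(l \right)} = \sqrt{14 + l}$
$\left(G{\left(p \right)} + z{\left(18 \right)}\right) \left(-322 + 478\right) = \left(\sqrt{14 - 10} + 18^{2}\right) \left(-322 + 478\right) = \left(\sqrt{4} + 324\right) 156 = \left(2 + 324\right) 156 = 326 \cdot 156 = 50856$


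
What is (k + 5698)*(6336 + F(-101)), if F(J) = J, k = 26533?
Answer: 200960285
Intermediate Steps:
(k + 5698)*(6336 + F(-101)) = (26533 + 5698)*(6336 - 101) = 32231*6235 = 200960285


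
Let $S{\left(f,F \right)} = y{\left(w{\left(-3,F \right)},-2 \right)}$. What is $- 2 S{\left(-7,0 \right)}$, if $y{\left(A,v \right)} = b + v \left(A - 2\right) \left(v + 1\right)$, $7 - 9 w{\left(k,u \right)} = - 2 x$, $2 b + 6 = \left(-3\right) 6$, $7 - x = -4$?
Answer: $\frac{172}{9} \approx 19.111$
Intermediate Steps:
$x = 11$ ($x = 7 - -4 = 7 + 4 = 11$)
$b = -12$ ($b = -3 + \frac{\left(-3\right) 6}{2} = -3 + \frac{1}{2} \left(-18\right) = -3 - 9 = -12$)
$w{\left(k,u \right)} = \frac{29}{9}$ ($w{\left(k,u \right)} = \frac{7}{9} - \frac{\left(-2\right) 11}{9} = \frac{7}{9} - - \frac{22}{9} = \frac{7}{9} + \frac{22}{9} = \frac{29}{9}$)
$y{\left(A,v \right)} = -12 + v \left(1 + v\right) \left(-2 + A\right)$ ($y{\left(A,v \right)} = -12 + v \left(A - 2\right) \left(v + 1\right) = -12 + v \left(-2 + A\right) \left(1 + v\right) = -12 + v \left(1 + v\right) \left(-2 + A\right)$)
$S{\left(f,F \right)} = - \frac{86}{9}$ ($S{\left(f,F \right)} = -12 - -4 - 2 \left(-2\right)^{2} + \frac{29}{9} \left(-2\right) + \frac{29 \left(-2\right)^{2}}{9} = -12 + 4 - 8 - \frac{58}{9} + \frac{29}{9} \cdot 4 = -12 + 4 - 8 - \frac{58}{9} + \frac{116}{9} = - \frac{86}{9}$)
$- 2 S{\left(-7,0 \right)} = \left(-2\right) \left(- \frac{86}{9}\right) = \frac{172}{9}$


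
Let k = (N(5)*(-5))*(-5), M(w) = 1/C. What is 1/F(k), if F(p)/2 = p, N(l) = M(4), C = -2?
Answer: -1/25 ≈ -0.040000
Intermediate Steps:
M(w) = -1/2 (M(w) = 1/(-2) = -1/2)
N(l) = -1/2
k = -25/2 (k = -1/2*(-5)*(-5) = (5/2)*(-5) = -25/2 ≈ -12.500)
F(p) = 2*p
1/F(k) = 1/(2*(-25/2)) = 1/(-25) = -1/25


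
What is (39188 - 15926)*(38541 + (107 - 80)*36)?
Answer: 919151406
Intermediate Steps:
(39188 - 15926)*(38541 + (107 - 80)*36) = 23262*(38541 + 27*36) = 23262*(38541 + 972) = 23262*39513 = 919151406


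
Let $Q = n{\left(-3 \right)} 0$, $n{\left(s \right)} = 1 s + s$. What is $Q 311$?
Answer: $0$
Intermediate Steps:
$n{\left(s \right)} = 2 s$ ($n{\left(s \right)} = s + s = 2 s$)
$Q = 0$ ($Q = 2 \left(-3\right) 0 = \left(-6\right) 0 = 0$)
$Q 311 = 0 \cdot 311 = 0$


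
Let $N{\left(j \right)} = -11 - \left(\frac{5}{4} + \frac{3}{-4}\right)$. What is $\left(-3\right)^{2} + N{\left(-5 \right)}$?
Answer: $- \frac{5}{2} \approx -2.5$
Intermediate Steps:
$N{\left(j \right)} = - \frac{23}{2}$ ($N{\left(j \right)} = -11 - \left(5 \cdot \frac{1}{4} + 3 \left(- \frac{1}{4}\right)\right) = -11 - \left(\frac{5}{4} - \frac{3}{4}\right) = -11 - \frac{1}{2} = - \frac{23}{2}$)
$\left(-3\right)^{2} + N{\left(-5 \right)} = \left(-3\right)^{2} - \frac{23}{2} = 9 - \frac{23}{2} = - \frac{5}{2}$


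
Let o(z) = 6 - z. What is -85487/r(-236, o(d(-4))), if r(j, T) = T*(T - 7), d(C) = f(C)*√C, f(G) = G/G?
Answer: 85487/20 - 85487*I/20 ≈ 4274.4 - 4274.4*I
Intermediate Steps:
f(G) = 1
d(C) = √C (d(C) = 1*√C = √C)
r(j, T) = T*(-7 + T)
-85487/r(-236, o(d(-4))) = -85487*1/((-7 + (6 - √(-4)))*(6 - √(-4))) = -85487*1/((-7 + (6 - 2*I))*(6 - 2*I)) = -85487*(6 + 2*I)/(40*(-7 + (6 - 2*I))) = -85487*(-1 + 2*I)*(6 + 2*I)/200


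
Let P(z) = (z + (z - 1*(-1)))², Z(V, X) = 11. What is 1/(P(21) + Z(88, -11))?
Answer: 1/1860 ≈ 0.00053763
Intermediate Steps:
P(z) = (1 + 2*z)² (P(z) = (z + (z + 1))² = (z + (1 + z))² = (1 + 2*z)²)
1/(P(21) + Z(88, -11)) = 1/((1 + 2*21)² + 11) = 1/((1 + 42)² + 11) = 1/(43² + 11) = 1/(1849 + 11) = 1/1860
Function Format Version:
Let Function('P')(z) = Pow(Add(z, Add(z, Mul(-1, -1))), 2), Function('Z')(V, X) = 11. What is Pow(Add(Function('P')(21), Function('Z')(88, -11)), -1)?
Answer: Rational(1, 1860) ≈ 0.00053763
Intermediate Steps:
Function('P')(z) = Pow(Add(1, Mul(2, z)), 2) (Function('P')(z) = Pow(Add(z, Add(z, 1)), 2) = Pow(Add(z, Add(1, z)), 2) = Pow(Add(1, Mul(2, z)), 2))
Pow(Add(Function('P')(21), Function('Z')(88, -11)), -1) = Pow(Add(Pow(Add(1, Mul(2, 21)), 2), 11), -1) = Pow(Add(Pow(Add(1, 42), 2), 11), -1) = Pow(Add(Pow(43, 2), 11), -1) = Pow(Add(1849, 11), -1) = Pow(1860, -1) = Rational(1, 1860)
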